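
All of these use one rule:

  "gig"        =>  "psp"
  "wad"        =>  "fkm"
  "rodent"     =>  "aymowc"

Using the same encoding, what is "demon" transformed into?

movyw

Vowels shift forward by 10 and consonants shift forward by 9.
On demon: d(cons)+9=m, e(vowel)+10=o, m(cons)+9=v, o(vowel)+10=y, n(cons)+9=w.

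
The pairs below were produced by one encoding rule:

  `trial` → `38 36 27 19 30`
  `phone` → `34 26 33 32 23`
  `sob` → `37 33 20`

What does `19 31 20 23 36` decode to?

amber

Each letter is replaced by its alphabet position (a=1..z=26) + 18.
Undoing it on 19 31 20 23 36: 19→(19−18)÷1=1=a, 31→(31−18)÷1=13=m, 20→(20−18)÷1=2=b, 23→(23−18)÷1=5=e, 36→(36−18)÷1=18=r.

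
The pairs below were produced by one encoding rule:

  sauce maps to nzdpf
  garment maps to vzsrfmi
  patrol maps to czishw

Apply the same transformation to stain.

nizlm

s(18)→n(13) and a(0)→z(25) fit y≡21x+25 (mod 26); the inverse of 21 mod 26 is 5. Each letter's alphabet position (a=0..z=25) is mapped through 21·x+25 mod 26 — an affine cipher.
On stain: s(18)→21·18+25≡13=n; t(19)→21·19+25≡8=i; a(0)→21·0+25≡25=z; i(8)→21·8+25≡11=l; n(13)→21·13+25≡12=m (all mod 26).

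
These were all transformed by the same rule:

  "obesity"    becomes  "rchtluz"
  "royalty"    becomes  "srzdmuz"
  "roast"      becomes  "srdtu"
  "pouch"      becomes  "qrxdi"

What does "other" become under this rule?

ruihs

The shift depends on letter class: consonant b→c is +1, but vowel o→r is +3. Two shifts are in play — +3 for a/e/i/o/u, +1 for every other letter.
Applying it to other: o(vowel)+3=r, t(cons)+1=u, h(cons)+1=i, e(vowel)+3=h, r(cons)+1=s.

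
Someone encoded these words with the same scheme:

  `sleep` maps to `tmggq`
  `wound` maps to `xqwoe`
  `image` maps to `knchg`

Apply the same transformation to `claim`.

The rule splits by letter class: vowels +2, consonants +1.
Applying it to claim: c(cons)+1=d, l(cons)+1=m, a(vowel)+2=c, i(vowel)+2=k, m(cons)+1=n.

dmckn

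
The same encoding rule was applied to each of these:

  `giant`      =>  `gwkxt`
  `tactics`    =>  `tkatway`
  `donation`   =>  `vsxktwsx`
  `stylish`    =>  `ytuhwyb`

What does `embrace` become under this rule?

g(6)→g(6) and i(8)→w(22) fit y≡21x+10 (mod 26); the inverse of 21 mod 26 is 5. Treating letters as 0–25, the rule is x ↦ 21x + 10 (mod 26).
Applying it to embrace: e(4)→21·4+10≡16=q; m(12)→21·12+10≡2=c; b(1)→21·1+10≡5=f; r(17)→21·17+10≡3=d; a(0)→21·0+10≡10=k; c(2)→21·2+10≡0=a; e(4)→21·4+10≡16=q (all mod 26).

qcfdkaq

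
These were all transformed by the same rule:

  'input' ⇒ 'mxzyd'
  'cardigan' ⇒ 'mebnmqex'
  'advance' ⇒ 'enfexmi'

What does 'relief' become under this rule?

Vowels shift forward by 4 and consonants shift forward by 10.
Applying it to relief: r(cons)+10=b, e(vowel)+4=i, l(cons)+10=v, i(vowel)+4=m, e(vowel)+4=i, f(cons)+10=p.

bivmip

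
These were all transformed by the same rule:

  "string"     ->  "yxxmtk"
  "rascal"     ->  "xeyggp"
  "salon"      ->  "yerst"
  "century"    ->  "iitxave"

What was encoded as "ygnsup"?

Shifts by position in string: pos 0: s→y (+6), pos 1: t→x (+4), pos 2: r→x (+6), pos 3: i→m (+4) — repeating every 2. It's a Vigenère-style cipher with numeric key [6,4]: position i shifts by key[i mod 2].
Reversing it on ygnsup: y−6=s, g−4=c, n−6=h, s−4=o, u−6=o, p−4=l.

school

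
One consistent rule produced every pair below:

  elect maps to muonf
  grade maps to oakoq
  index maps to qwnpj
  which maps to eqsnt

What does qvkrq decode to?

image

In elect: e→m is +8, l→u is +9, e→o is +10, c→n is +11 — the shift increases by 1 each position. Letter i (0-indexed) is shifted by i+8, so successive shifts are 8, 9, 10, ….
Undoing it on qvkrq: q−8=i, v−9=m, k−10=a, r−11=g, q−12=e.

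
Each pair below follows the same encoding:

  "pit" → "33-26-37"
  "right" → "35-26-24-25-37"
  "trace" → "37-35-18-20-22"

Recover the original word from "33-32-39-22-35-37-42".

poverty

The number is (letter's place in the alphabet, a=1) + 17.
Decoding 33-32-39-22-35-37-42: 33→(33−17)÷1=16=p, 32→(32−17)÷1=15=o, 39→(39−17)÷1=22=v, 22→(22−17)÷1=5=e, 35→(35−17)÷1=18=r, 37→(37−17)÷1=20=t, 42→(42−17)÷1=25=y.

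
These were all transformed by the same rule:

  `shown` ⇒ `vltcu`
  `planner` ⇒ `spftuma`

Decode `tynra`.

Each letter shifts forward by (position + 3), i.e. 3, 4, 5, … — the shift grows by one for each successive letter.
Decoding tynra: t−3=q, y−4=u, n−5=i, r−6=l, a−7=t.

quilt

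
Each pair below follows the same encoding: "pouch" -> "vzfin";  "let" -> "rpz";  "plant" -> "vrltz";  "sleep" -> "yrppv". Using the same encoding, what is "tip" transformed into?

The shift depends on letter class: consonant p→v is +6, but vowel o→z is +11. Vowels shift forward by 11 and consonants shift forward by 6.
On tip: t(cons)+6=z, i(vowel)+11=t, p(cons)+6=v.

ztv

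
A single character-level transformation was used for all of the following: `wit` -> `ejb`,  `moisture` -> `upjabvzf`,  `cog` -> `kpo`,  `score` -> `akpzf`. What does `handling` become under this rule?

The shift depends on letter class: consonant w→e is +8, but vowel i→j is +1. The rule splits by letter class: vowels +1, consonants +8.
On handling: h(cons)+8=p, a(vowel)+1=b, n(cons)+8=v, d(cons)+8=l, l(cons)+8=t, i(vowel)+1=j, n(cons)+8=v, g(cons)+8=o.

pbvltjvo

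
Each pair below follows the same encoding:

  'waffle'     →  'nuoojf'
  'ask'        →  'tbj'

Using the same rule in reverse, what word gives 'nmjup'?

Read the word backwards and shift each letter +9.
Undoing it on nmjup: shift back: n−9=e, m−9=d, j−9=a, u−9=l, p−9=g → edalg; then reverse → glade.

glade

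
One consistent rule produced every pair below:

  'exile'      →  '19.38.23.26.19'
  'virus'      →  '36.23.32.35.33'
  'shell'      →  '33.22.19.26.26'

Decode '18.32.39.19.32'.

dryer

e is letter #5 and maps to 19: an offset of 14. The number is (letter's place in the alphabet, a=1) + 14.
Decoding 18.32.39.19.32: 18→(18−14)÷1=4=d, 32→(32−14)÷1=18=r, 39→(39−14)÷1=25=y, 19→(19−14)÷1=5=e, 32→(32−14)÷1=18=r.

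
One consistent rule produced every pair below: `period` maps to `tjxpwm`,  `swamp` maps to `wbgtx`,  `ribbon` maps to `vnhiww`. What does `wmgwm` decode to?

shape

In period: p→t is +4, e→j is +5, r→x is +6, i→p is +7 — the shift increases by 1 each position. The shift increases by 1 at each position, starting from +4: 4, 5, 6, ….
Reversing it on wmgwm: w−4=s, m−5=h, g−6=a, w−7=p, m−8=e.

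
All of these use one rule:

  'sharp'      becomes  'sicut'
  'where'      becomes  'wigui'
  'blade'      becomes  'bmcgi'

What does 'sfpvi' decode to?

sense

In sharp: s→s is +0, h→i is +1, a→c is +2, r→u is +3 — the shift increases by 1 each position. Each letter shifts forward by its position index (0, 1, 2, …) — the shift grows by one for each successive letter.
Reversing it on sfpvi: s−0=s, f−1=e, p−2=n, v−3=s, i−4=e.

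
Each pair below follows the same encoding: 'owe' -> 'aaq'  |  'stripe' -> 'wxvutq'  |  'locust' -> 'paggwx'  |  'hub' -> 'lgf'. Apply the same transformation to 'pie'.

tuq

The shift depends on letter class: consonant w→a is +4, but vowel o→a is +12. Two shifts are in play — +12 for a/e/i/o/u, +4 for every other letter.
For pie: p(cons)+4=t, i(vowel)+12=u, e(vowel)+12=q.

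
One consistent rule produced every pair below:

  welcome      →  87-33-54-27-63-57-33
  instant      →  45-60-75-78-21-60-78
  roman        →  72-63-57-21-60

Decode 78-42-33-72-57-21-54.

thermal

With a=1..z=26, the number is 3·pos + 18.
Decoding 78-42-33-72-57-21-54: 78→(78−18)÷3=20=t, 42→(42−18)÷3=8=h, 33→(33−18)÷3=5=e, 72→(72−18)÷3=18=r, 57→(57−18)÷3=13=m, 21→(21−18)÷3=1=a, 54→(54−18)÷3=12=l.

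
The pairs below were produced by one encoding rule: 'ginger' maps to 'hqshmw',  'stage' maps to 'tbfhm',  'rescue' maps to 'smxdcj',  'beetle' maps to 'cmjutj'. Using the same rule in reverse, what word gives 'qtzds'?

pluck

It's a Vigenère-style cipher with numeric key [1,8,5]: position i shifts by key[i mod 3].
Undoing it on qtzds: q−1=p, t−8=l, z−5=u, d−1=c, s−8=k.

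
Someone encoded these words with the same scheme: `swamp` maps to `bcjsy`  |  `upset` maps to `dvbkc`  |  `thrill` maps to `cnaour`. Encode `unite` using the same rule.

dtrzn

Shifts by position in swamp: pos 0: s→b (+9), pos 1: w→c (+6), pos 2: a→j (+9), pos 3: m→s (+6) — repeating every 2. The shifts repeat in a cycle of length 2: positions 0,1,… shift by +9, +6, then the pattern repeats.
On unite: u+9=d, n+6=t, i+9=r, t+6=z, e+9=n.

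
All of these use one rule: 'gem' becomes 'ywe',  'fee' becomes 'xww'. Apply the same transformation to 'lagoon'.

dsyggf

Compare letters: g→y is +18, e→w is +18, m→e is +18 — a constant shift. It's a constant shift of +18 (ROT18).
For lagoon: l+18=d, a+18=s, g+18=y, o+18=g, o+18=g, n+18=f.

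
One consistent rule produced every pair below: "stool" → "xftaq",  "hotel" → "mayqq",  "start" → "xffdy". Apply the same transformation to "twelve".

yijxaq

Shifts by position in stool: pos 0: s→x (+5), pos 1: t→f (+12), pos 2: o→t (+5), pos 3: o→a (+12) — repeating every 2. It's a Vigenère-style cipher with numeric key [5,12]: position i shifts by key[i mod 2].
For twelve: t+5=y, w+12=i, e+5=j, l+12=x, v+5=a, e+12=q.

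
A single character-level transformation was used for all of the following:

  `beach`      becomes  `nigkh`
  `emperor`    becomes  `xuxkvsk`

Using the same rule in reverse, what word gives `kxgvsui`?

compare

The output letters match the input read backwards, each shifted +6: beach reversed is hcaeb. The word is reversed, then every letter is shifted forward by 6.
Reversing it on kxgvsui: shift back: k−6=e, x−6=r, g−6=a, v−6=p, s−6=m, u−6=o, i−6=c → erapmoc; then reverse → compare.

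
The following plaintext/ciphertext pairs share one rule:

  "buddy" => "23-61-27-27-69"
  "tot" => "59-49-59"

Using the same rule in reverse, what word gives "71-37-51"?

Each letter becomes 2×(its alphabet position, a=1..z=26) + 19.
Reversing it on 71-37-51: 71→(71−19)÷2=26=z, 37→(37−19)÷2=9=i, 51→(51−19)÷2=16=p.

zip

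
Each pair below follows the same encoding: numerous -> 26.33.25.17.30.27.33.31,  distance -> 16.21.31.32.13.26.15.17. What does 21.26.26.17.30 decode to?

The number is (letter's place in the alphabet, a=1) + 12.
Decoding 21.26.26.17.30: 21→(21−12)÷1=9=i, 26→(26−12)÷1=14=n, 26→(26−12)÷1=14=n, 17→(17−12)÷1=5=e, 30→(30−12)÷1=18=r.

inner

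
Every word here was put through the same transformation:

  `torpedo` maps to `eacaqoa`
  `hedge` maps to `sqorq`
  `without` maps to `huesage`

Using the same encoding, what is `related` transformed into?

cqwmeqo

The shift depends on letter class: consonant t→e is +11, but vowel o→a is +12. The rule splits by letter class: vowels +12, consonants +11.
On related: r(cons)+11=c, e(vowel)+12=q, l(cons)+11=w, a(vowel)+12=m, t(cons)+11=e, e(vowel)+12=q, d(cons)+11=o.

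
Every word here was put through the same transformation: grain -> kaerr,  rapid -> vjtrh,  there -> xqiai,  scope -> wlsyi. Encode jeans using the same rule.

Shifts by position in grain: pos 0: g→k (+4), pos 1: r→a (+9), pos 2: a→e (+4), pos 3: i→r (+9) — repeating every 2. The shifts repeat in a cycle of length 2: positions 0,1,… shift by +4, +9, then the pattern repeats.
Applying it to jeans: j+4=n, e+9=n, a+4=e, n+9=w, s+4=w.

nneww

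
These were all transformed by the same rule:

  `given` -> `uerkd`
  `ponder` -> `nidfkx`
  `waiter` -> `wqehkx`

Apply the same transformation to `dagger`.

fquukx

g(6)→u(20) and i(8)→e(4) fit y≡5x+16 (mod 26); the inverse of 5 mod 26 is 21. Treating letters as 0–25, the rule is x ↦ 5x + 16 (mod 26).
On dagger: d(3)→5·3+16≡5=f; a(0)→5·0+16≡16=q; g(6)→5·6+16≡20=u; g(6)→5·6+16≡20=u; e(4)→5·4+16≡10=k; r(17)→5·17+16≡23=x (all mod 26).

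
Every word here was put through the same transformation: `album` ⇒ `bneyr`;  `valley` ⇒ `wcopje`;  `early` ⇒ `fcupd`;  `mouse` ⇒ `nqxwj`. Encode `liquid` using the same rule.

mktynj

In album: a→b is +1, l→n is +2, b→e is +3, u→y is +4 — the shift increases by 1 each position. Each letter shifts forward by (position + 1), i.e. 1, 2, 3, … — the shift grows by one for each successive letter.
For liquid: l+1=m, i+2=k, q+3=t, u+4=y, i+5=n, d+6=j.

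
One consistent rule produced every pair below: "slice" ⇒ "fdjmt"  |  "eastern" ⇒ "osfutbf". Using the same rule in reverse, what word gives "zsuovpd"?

country

The output letters match the input read backwards, each shifted +1: slice reversed is ecils. Two steps: reverse the string, then apply a Caesar shift of +1.
Reversing it on zsuovpd: shift back: z−1=y, s−1=r, u−1=t, o−1=n, v−1=u, p−1=o, d−1=c → yrtnuoc; then reverse → country.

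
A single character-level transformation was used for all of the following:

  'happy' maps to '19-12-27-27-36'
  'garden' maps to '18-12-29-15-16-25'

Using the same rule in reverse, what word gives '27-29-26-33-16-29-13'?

h is letter #8 and maps to 19: an offset of 11. Letters become their 1-based position plus 11 (so a→12, b→13, …).
Undoing it on 27-29-26-33-16-29-13: 27→(27−11)÷1=16=p, 29→(29−11)÷1=18=r, 26→(26−11)÷1=15=o, 33→(33−11)÷1=22=v, 16→(16−11)÷1=5=e, 29→(29−11)÷1=18=r, 13→(13−11)÷1=2=b.

proverb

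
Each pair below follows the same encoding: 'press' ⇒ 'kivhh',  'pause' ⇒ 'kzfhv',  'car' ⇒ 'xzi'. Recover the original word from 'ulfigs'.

Each pair mirrors across the alphabet (p↔k, r↔i, e↔v): positions sum to 25. Letters are reflected about the middle of the alphabet (position → 25−position): Atbash.
Reversing it on ulfigs: u↔f, l↔o, f↔u, i↔r, g↔t, s↔h.

fourth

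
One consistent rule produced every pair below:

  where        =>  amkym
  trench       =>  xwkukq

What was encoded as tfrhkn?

palace

In where: w→a is +4, h→m is +5, e→k is +6, r→y is +7 — the shift increases by 1 each position. Each letter shifts forward by (position + 4), i.e. 4, 5, 6, … — the shift grows by one for each successive letter.
Decoding tfrhkn: t−4=p, f−5=a, r−6=l, h−7=a, k−8=c, n−9=e.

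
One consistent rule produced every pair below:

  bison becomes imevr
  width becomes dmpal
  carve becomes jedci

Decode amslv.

A repeating key of period 3 is used — shifts +7, +4, +12 over and over.
Undoing it on amslv: a−7=t, m−4=i, s−12=g, l−7=e, v−4=r.

tiger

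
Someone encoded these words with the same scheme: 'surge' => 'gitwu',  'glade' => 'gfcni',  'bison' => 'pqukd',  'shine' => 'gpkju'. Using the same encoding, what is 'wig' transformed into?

The output letters match the input read backwards, each shifted +2: surge reversed is egrus. The word is reversed, then every letter is shifted forward by 2.
On wig: reverse → giw; then shift: g+2=i, i+2=k, w+2=y.

iky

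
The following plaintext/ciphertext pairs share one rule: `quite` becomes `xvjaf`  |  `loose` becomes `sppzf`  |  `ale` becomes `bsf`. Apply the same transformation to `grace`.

The shift depends on letter class: consonant q→x is +7, but vowel u→v is +1. Vowels shift forward by 1 and consonants shift forward by 7.
On grace: g(cons)+7=n, r(cons)+7=y, a(vowel)+1=b, c(cons)+7=j, e(vowel)+1=f.

nybjf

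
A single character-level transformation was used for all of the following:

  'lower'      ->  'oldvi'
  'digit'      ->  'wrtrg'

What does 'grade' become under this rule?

Each pair mirrors across the alphabet (l↔o, o↔l, w↔d): positions sum to 25. This is the alphabet-reversal cipher (Atbash): a becomes z, b becomes y, etc.
For grade: g↔t, r↔i, a↔z, d↔w, e↔v.

tizwv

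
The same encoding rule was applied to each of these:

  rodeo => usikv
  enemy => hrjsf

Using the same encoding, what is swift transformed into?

vanla

The shift increases by 1 at each position, starting from +3: 3, 4, 5, ….
For swift: s+3=v, w+4=a, i+5=n, f+6=l, t+7=a.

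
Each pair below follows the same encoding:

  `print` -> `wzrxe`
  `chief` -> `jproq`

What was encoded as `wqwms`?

In print: p→w is +7, r→z is +8, i→r is +9, n→x is +10 — the shift increases by 1 each position. Letter i (0-indexed) is shifted by i+7, so successive shifts are 7, 8, 9, ….
Reversing it on wqwms: w−7=p, q−8=i, w−9=n, m−10=c, s−11=h.

pinch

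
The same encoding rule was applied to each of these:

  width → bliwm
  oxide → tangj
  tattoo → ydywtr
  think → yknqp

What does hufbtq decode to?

A repeating key of period 2 is used — shifts +5, +3 over and over.
Decoding hufbtq: h−5=c, u−3=r, f−5=a, b−3=y, t−5=o, q−3=n.

crayon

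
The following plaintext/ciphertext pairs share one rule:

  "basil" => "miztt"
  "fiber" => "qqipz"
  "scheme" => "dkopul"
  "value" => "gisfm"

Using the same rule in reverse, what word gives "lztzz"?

A repeating key of period 3 is used — shifts +11, +8, +7 over and over.
Undoing it on lztzz: l−11=a, z−8=r, t−7=m, z−11=o, z−8=r.

armor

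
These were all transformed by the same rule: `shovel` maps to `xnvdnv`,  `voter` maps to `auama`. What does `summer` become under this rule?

xatunb

In shovel: s→x is +5, h→n is +6, o→v is +7, v→d is +8 — the shift increases by 1 each position. The shift increases by 1 at each position, starting from +5: 5, 6, 7, ….
Applying it to summer: s+5=x, u+6=a, m+7=t, m+8=u, e+9=n, r+10=b.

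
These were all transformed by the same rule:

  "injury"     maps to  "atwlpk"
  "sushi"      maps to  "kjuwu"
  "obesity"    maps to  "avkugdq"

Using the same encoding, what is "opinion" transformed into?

The output letters match the input read backwards, each shifted +2: injury reversed is yrujni. The word is reversed, then every letter is shifted forward by 2.
For opinion: reverse → noinipo; then shift: n+2=p, o+2=q, i+2=k, n+2=p, i+2=k, p+2=r, o+2=q.

pqkpkrq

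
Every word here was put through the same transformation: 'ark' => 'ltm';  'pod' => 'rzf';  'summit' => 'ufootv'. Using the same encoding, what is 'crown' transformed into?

etzyp

The rule splits by letter class: vowels +11, consonants +2.
Applying it to crown: c(cons)+2=e, r(cons)+2=t, o(vowel)+11=z, w(cons)+2=y, n(cons)+2=p.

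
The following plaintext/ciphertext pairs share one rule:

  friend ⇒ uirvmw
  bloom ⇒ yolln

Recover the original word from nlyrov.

mobile

Each pair mirrors across the alphabet (f↔u, r↔i, i↔r): positions sum to 25. Each letter is replaced by its mirror in the alphabet: a↔z, b↔y, c↔x, and so on (the Atbash cipher).
Reversing it on nlyrov: n↔m, l↔o, y↔b, r↔i, o↔l, v↔e.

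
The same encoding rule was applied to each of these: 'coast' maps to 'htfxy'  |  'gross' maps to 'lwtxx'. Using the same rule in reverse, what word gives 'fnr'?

Compare letters: c→h is +5, o→t is +5, a→f is +5 — a constant shift. It's a constant shift of +5 (ROT5).
Reversing it on fnr: f−5=a, n−5=i, r−5=m.

aim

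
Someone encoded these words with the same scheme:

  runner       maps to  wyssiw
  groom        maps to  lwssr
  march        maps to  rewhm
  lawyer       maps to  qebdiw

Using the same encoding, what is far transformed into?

kew

The shift depends on letter class: consonant r→w is +5, but vowel u→y is +4. Two shifts are in play — +4 for a/e/i/o/u, +5 for every other letter.
Applying it to far: f(cons)+5=k, a(vowel)+4=e, r(cons)+5=w.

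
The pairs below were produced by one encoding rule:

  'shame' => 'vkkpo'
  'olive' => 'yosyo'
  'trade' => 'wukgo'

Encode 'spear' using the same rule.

The rule splits by letter class: vowels +10, consonants +3.
Applying it to spear: s(cons)+3=v, p(cons)+3=s, e(vowel)+10=o, a(vowel)+10=k, r(cons)+3=u.

vsoku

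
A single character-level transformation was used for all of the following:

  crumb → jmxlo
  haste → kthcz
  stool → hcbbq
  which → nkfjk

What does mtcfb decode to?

This is an affine cipher: with a=0,…,z=25, each position x becomes (21x+19) mod 26.
Reversing it on mtcfb: m(12)→5·(12−19)≡17=r; t(19)→5·(19−19)≡0=a; c(2)→5·(2−19)≡19=t; f(5)→5·(5−19)≡8=i; b(1)→5·(1−19)≡14=o (all mod 26).

ratio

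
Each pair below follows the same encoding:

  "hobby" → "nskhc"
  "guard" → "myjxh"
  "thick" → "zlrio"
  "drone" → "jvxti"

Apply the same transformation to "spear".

Shifts by position in hobby: pos 0: h→n (+6), pos 1: o→s (+4), pos 2: b→k (+9), pos 3: b→h (+6), pos 4: y→c (+4) — repeating every 3. A repeating key of period 3 is used — shifts +6, +4, +9 over and over.
Applying it to spear: s+6=y, p+4=t, e+9=n, a+6=g, r+4=v.

ytngv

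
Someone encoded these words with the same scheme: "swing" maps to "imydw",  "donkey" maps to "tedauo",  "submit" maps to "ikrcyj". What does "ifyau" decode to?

spike

Each letter is shifted forward by 16 in the alphabet (a Caesar shift of +16).
Undoing it on ifyau: i−16=s, f−16=p, y−16=i, a−16=k, u−16=e.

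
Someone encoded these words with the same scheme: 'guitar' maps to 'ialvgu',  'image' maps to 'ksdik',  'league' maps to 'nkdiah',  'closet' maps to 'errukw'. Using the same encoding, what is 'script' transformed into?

uiukvw

Shifts by position in guitar: pos 0: g→i (+2), pos 1: u→a (+6), pos 2: i→l (+3), pos 3: t→v (+2), pos 4: a→g (+6), pos 5: r→u (+3) — repeating every 3. A repeating key of period 3 is used — shifts +2, +6, +3 over and over.
For script: s+2=u, c+6=i, r+3=u, i+2=k, p+6=v, t+3=w.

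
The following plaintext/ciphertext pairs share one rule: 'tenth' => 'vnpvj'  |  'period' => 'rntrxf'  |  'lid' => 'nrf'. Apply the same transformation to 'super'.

The shift depends on letter class: consonant t→v is +2, but vowel e→n is +9. Vowels shift forward by 9 and consonants shift forward by 2.
For super: s(cons)+2=u, u(vowel)+9=d, p(cons)+2=r, e(vowel)+9=n, r(cons)+2=t.

udrnt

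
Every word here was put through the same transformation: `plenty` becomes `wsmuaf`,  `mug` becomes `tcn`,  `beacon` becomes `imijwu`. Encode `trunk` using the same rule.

aycur

Vowels shift forward by 8 and consonants shift forward by 7.
Applying it to trunk: t(cons)+7=a, r(cons)+7=y, u(vowel)+8=c, n(cons)+7=u, k(cons)+7=r.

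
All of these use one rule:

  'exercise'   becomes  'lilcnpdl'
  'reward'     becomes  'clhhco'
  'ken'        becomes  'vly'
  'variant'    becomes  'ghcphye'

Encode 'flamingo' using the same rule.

The shift depends on letter class: consonant x→i is +11, but vowel e→l is +7. The rule splits by letter class: vowels +7, consonants +11.
Applying it to flamingo: f(cons)+11=q, l(cons)+11=w, a(vowel)+7=h, m(cons)+11=x, i(vowel)+7=p, n(cons)+11=y, g(cons)+11=r, o(vowel)+7=v.

qwhxpyrv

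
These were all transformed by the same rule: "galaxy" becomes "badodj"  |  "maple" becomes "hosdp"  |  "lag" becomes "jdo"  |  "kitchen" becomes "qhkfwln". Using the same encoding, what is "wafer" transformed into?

uhidz

The output letters match the input read backwards, each shifted +3: galaxy reversed is yxalag. The word is reversed, then every letter is shifted forward by 3.
On wafer: reverse → refaw; then shift: r+3=u, e+3=h, f+3=i, a+3=d, w+3=z.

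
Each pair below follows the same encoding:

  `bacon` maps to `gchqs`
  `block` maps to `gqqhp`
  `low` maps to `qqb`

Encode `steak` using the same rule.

The shift depends on letter class: consonant b→g is +5, but vowel a→c is +2. The rule splits by letter class: vowels +2, consonants +5.
For steak: s(cons)+5=x, t(cons)+5=y, e(vowel)+2=g, a(vowel)+2=c, k(cons)+5=p.

xygcp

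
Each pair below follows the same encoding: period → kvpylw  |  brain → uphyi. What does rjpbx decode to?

The output letters match the input read backwards, each shifted +7: period reversed is doirep. Two steps: reverse the string, then apply a Caesar shift of +7.
Undoing it on rjpbx: shift back: r−7=k, j−7=c, p−7=i, b−7=u, x−7=q → kciuq; then reverse → quick.

quick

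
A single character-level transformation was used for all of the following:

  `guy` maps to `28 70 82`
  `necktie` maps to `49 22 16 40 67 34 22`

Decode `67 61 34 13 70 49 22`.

tribune

The formula is n = 3×(alphabet index, a=1) + 7.
Undoing it on 67 61 34 13 70 49 22: 67→(67−7)÷3=20=t, 61→(61−7)÷3=18=r, 34→(34−7)÷3=9=i, 13→(13−7)÷3=2=b, 70→(70−7)÷3=21=u, 49→(49−7)÷3=14=n, 22→(22−7)÷3=5=e.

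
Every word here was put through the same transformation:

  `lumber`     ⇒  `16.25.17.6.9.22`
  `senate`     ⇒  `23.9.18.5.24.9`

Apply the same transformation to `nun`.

18.25.18

l is letter #12 and maps to 16: an offset of 4. The number is (letter's place in the alphabet, a=1) + 4.
For nun: n=14→18, u=21→25, n=14→18.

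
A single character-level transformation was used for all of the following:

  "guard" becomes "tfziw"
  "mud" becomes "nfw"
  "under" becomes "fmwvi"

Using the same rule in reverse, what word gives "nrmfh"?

Letters are reflected about the middle of the alphabet (position → 25−position): Atbash.
Decoding nrmfh: n↔m, r↔i, m↔n, f↔u, h↔s.

minus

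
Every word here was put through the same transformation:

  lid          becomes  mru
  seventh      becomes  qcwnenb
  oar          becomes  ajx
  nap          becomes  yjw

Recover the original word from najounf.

The output letters match the input read backwards, each shifted +9: lid reversed is dil. Two steps: reverse the string, then apply a Caesar shift of +9.
Undoing it on najounf: shift back: n−9=e, a−9=r, j−9=a, o−9=f, u−9=l, n−9=e, f−9=w → eraflew; then reverse → welfare.

welfare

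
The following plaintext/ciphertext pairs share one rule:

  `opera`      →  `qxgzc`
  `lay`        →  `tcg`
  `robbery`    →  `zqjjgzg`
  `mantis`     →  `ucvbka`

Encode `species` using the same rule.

The rule splits by letter class: vowels +2, consonants +8.
Applying it to species: s(cons)+8=a, p(cons)+8=x, e(vowel)+2=g, c(cons)+8=k, i(vowel)+2=k, e(vowel)+2=g, s(cons)+8=a.

axgkkga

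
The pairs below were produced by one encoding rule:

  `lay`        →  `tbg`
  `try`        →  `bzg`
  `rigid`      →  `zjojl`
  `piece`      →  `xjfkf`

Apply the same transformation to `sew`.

afe

Vowels shift forward by 1 and consonants shift forward by 8.
Applying it to sew: s(cons)+8=a, e(vowel)+1=f, w(cons)+8=e.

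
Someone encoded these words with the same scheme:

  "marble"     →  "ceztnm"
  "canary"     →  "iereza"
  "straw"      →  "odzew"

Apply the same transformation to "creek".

izmmy

This is an affine cipher: with a=0,…,z=25, each position x becomes (15x+4) mod 26.
Applying it to creek: c(2)→15·2+4≡8=i; r(17)→15·17+4≡25=z; e(4)→15·4+4≡12=m; e(4)→15·4+4≡12=m; k(10)→15·10+4≡24=y (all mod 26).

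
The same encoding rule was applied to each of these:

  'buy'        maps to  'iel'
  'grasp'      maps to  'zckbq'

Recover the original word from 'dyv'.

The output letters match the input read backwards, each shifted +10: buy reversed is yub. The word is reversed, then every letter is shifted forward by 10.
Undoing it on dyv: shift back: d−10=t, y−10=o, v−10=l → tol; then reverse → lot.

lot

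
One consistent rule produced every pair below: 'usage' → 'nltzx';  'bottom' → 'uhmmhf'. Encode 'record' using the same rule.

kxvhkw

Compare letters: u→n is +19, s→l is +19, a→t is +19 — a constant shift. This is a Caesar cipher with shift 19.
On record: r+19=k, e+19=x, c+19=v, o+19=h, r+19=k, d+19=w.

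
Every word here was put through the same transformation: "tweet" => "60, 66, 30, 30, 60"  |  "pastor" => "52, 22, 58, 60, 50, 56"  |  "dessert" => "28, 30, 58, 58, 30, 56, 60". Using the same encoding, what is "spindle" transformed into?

t(#20)→60 and w(#23)→66: differences scale by 2, so n = 2·pos + 20. Each letter becomes 2×(its alphabet position, a=1..z=26) + 20.
For spindle: s=19→58, p=16→52, i=9→38, n=14→48, d=4→28, l=12→44, e=5→30.

58, 52, 38, 48, 28, 44, 30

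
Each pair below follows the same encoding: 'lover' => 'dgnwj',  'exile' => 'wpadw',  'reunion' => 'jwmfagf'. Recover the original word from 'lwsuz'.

teach

Compare letters: l→d is +18, o→g is +18, v→n is +18 — a constant shift. Each letter is shifted forward by 18 in the alphabet (a Caesar shift of +18).
Decoding lwsuz: l−18=t, w−18=e, s−18=a, u−18=c, z−18=h.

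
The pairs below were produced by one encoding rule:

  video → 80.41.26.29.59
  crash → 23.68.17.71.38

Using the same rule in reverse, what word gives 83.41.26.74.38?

width

v(#22)→80 and i(#9)→41: differences scale by 3, so n = 3·pos + 14. Each letter becomes 3×(its alphabet position, a=1..z=26) + 14.
Reversing it on 83.41.26.74.38: 83→(83−14)÷3=23=w, 41→(41−14)÷3=9=i, 26→(26−14)÷3=4=d, 74→(74−14)÷3=20=t, 38→(38−14)÷3=8=h.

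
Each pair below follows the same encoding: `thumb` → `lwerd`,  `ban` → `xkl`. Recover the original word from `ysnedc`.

studio

The output letters match the input read backwards, each shifted +10: thumb reversed is bmuht. Read the word backwards and shift each letter +10.
Decoding ysnedc: shift back: y−10=o, s−10=i, n−10=d, e−10=u, d−10=t, c−10=s → oiduts; then reverse → studio.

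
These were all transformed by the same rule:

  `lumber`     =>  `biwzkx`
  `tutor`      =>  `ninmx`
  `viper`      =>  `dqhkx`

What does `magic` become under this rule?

weaqu

l(11)→b(1) and u(20)→i(8) fit y≡21x+4 (mod 26); the inverse of 21 mod 26 is 5. Each letter's alphabet position (a=0..z=25) is mapped through 21·x+4 mod 26 — an affine cipher.
On magic: m(12)→21·12+4≡22=w; a(0)→21·0+4≡4=e; g(6)→21·6+4≡0=a; i(8)→21·8+4≡16=q; c(2)→21·2+4≡20=u (all mod 26).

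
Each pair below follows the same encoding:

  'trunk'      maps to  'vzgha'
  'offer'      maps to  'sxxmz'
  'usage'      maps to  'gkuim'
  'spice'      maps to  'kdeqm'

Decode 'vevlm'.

t(19)→v(21) and r(17)→z(25) fit y≡11x+20 (mod 26); the inverse of 11 mod 26 is 19. This is an affine cipher: with a=0,…,z=25, each position x becomes (11x+20) mod 26.
Reversing it on vevlm: v(21)→19·(21−20)≡19=t; e(4)→19·(4−20)≡8=i; v(21)→19·(21−20)≡19=t; l(11)→19·(11−20)≡11=l; m(12)→19·(12−20)≡4=e (all mod 26).

title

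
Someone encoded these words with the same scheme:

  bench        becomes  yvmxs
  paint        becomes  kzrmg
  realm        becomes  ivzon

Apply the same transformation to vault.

Treating letters as 0–25, the rule is x ↦ 25x + 25 (mod 26).
For vault: v(21)→25·21+25≡4=e; a(0)→25·0+25≡25=z; u(20)→25·20+25≡5=f; l(11)→25·11+25≡14=o; t(19)→25·19+25≡6=g (all mod 26).

ezfog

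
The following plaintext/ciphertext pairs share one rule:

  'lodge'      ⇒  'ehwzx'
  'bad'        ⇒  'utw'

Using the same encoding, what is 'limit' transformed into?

ebfbm

It's a constant shift of +19 (ROT19).
Applying it to limit: l+19=e, i+19=b, m+19=f, i+19=b, t+19=m.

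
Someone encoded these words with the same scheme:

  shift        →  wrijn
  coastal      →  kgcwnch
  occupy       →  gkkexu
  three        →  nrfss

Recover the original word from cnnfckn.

Each letter's alphabet position (a=0..z=25) is mapped through 17·x+2 mod 26 — an affine cipher.
Decoding cnnfckn: c(2)→23·(2−2)≡0=a; n(13)→23·(13−2)≡19=t; n(13)→23·(13−2)≡19=t; f(5)→23·(5−2)≡17=r; c(2)→23·(2−2)≡0=a; k(10)→23·(10−2)≡2=c; n(13)→23·(13−2)≡19=t (all mod 26).

attract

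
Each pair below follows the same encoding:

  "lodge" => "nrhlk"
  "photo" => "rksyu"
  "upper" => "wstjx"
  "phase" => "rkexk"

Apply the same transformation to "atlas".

cwpfy

The shift increases by 1 at each position, starting from +2: 2, 3, 4, ….
On atlas: a+2=c, t+3=w, l+4=p, a+5=f, s+6=y.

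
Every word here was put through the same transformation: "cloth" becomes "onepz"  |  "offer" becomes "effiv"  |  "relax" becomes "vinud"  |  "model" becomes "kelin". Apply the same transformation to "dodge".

c(2)→o(14) and l(11)→n(13) fit y≡23x+20 (mod 26); the inverse of 23 mod 26 is 17. Each letter's alphabet position (a=0..z=25) is mapped through 23·x+20 mod 26 — an affine cipher.
Applying it to dodge: d(3)→23·3+20≡11=l; o(14)→23·14+20≡4=e; d(3)→23·3+20≡11=l; g(6)→23·6+20≡2=c; e(4)→23·4+20≡8=i (all mod 26).

lelci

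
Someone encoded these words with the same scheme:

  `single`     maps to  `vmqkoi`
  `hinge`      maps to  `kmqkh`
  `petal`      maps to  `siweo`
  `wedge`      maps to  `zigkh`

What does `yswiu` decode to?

Shifts by position in single: pos 0: s→v (+3), pos 1: i→m (+4), pos 2: n→q (+3), pos 3: g→k (+4) — repeating every 2. A repeating key of period 2 is used — shifts +3, +4 over and over.
Undoing it on yswiu: y−3=v, s−4=o, w−3=t, i−4=e, u−3=r.

voter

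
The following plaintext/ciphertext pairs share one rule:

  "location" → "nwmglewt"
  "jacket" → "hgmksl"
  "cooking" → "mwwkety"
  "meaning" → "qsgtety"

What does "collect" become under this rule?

mwnnsml

l(11)→n(13) and o(14)→w(22) fit y≡3x+6 (mod 26); the inverse of 3 mod 26 is 9. Treating letters as 0–25, the rule is x ↦ 3x + 6 (mod 26).
For collect: c(2)→3·2+6≡12=m; o(14)→3·14+6≡22=w; l(11)→3·11+6≡13=n; l(11)→3·11+6≡13=n; e(4)→3·4+6≡18=s; c(2)→3·2+6≡12=m; t(19)→3·19+6≡11=l (all mod 26).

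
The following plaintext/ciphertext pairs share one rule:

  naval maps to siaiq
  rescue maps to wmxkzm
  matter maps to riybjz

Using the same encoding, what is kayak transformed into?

pidip

Shifts by position in naval: pos 0: n→s (+5), pos 1: a→i (+8), pos 2: v→a (+5), pos 3: a→i (+8) — repeating every 2. A repeating key of period 2 is used — shifts +5, +8 over and over.
For kayak: k+5=p, a+8=i, y+5=d, a+8=i, k+5=p.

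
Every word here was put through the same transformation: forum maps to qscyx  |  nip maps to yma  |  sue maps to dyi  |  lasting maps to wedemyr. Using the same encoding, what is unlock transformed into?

yywsnv

The shift depends on letter class: consonant f→q is +11, but vowel o→s is +4. Vowels shift forward by 4 and consonants shift forward by 11.
For unlock: u(vowel)+4=y, n(cons)+11=y, l(cons)+11=w, o(vowel)+4=s, c(cons)+11=n, k(cons)+11=v.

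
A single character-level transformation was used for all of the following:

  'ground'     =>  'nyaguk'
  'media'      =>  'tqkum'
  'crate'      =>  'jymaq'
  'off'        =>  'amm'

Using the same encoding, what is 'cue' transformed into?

Vowels shift forward by 12 and consonants shift forward by 7.
Applying it to cue: c(cons)+7=j, u(vowel)+12=g, e(vowel)+12=q.

jgq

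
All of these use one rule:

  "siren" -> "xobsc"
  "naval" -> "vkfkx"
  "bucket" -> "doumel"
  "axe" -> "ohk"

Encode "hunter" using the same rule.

bodxer

The output letters match the input read backwards, each shifted +10: siren reversed is neris. Read the word backwards and shift each letter +10.
Applying it to hunter: reverse → retnuh; then shift: r+10=b, e+10=o, t+10=d, n+10=x, u+10=e, h+10=r.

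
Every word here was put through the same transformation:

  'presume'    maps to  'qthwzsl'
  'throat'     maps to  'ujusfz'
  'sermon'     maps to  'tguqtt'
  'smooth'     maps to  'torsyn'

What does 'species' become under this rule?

In presume: p→q is +1, r→t is +2, e→h is +3, s→w is +4 — the shift increases by 1 each position. Letter i (0-indexed) is shifted by i+1, so successive shifts are 1, 2, 3, ….
On species: s+1=t, p+2=r, e+3=h, c+4=g, i+5=n, e+6=k, s+7=z.

trhgnkz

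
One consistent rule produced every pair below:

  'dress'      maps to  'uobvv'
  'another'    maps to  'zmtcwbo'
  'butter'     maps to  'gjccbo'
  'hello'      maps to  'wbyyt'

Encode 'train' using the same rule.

d(3)→u(20) and r(17)→o(14) fit y≡7x+25 (mod 26); the inverse of 7 mod 26 is 15. Each letter's alphabet position (a=0..z=25) is mapped through 7·x+25 mod 26 — an affine cipher.
Applying it to train: t(19)→7·19+25≡2=c; r(17)→7·17+25≡14=o; a(0)→7·0+25≡25=z; i(8)→7·8+25≡3=d; n(13)→7·13+25≡12=m (all mod 26).

cozdm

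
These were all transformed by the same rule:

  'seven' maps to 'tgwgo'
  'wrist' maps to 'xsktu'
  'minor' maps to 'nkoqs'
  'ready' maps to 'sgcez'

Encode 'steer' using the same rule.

tuggs

The rule splits by letter class: vowels +2, consonants +1.
For steer: s(cons)+1=t, t(cons)+1=u, e(vowel)+2=g, e(vowel)+2=g, r(cons)+1=s.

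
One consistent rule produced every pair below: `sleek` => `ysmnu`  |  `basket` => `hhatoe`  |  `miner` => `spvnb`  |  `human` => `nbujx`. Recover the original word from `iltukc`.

cellar

In sleek: s→y is +6, l→s is +7, e→m is +8, e→n is +9 — the shift increases by 1 each position. Letter i (0-indexed) is shifted by i+6, so successive shifts are 6, 7, 8, ….
Undoing it on iltukc: i−6=c, l−7=e, t−8=l, u−9=l, k−10=a, c−11=r.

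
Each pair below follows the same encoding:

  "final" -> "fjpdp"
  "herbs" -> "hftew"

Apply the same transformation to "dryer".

In final: f→f is +0, i→j is +1, n→p is +2, a→d is +3 — the shift increases by 1 each position. The shift increases by 1 at each position, starting from +0: 0, 1, 2, ….
Applying it to dryer: d+0=d, r+1=s, y+2=a, e+3=h, r+4=v.

dsahv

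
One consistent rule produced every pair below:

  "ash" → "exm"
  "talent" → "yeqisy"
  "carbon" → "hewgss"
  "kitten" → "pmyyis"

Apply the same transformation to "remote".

The shift depends on letter class: consonant s→x is +5, but vowel a→e is +4. Two shifts are in play — +4 for a/e/i/o/u, +5 for every other letter.
Applying it to remote: r(cons)+5=w, e(vowel)+4=i, m(cons)+5=r, o(vowel)+4=s, t(cons)+5=y, e(vowel)+4=i.

wirsyi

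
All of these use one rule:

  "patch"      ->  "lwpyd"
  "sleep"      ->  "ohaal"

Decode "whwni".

Compare letters: p→l is +22, a→w is +22, t→p is +22 — a constant shift. This is a Caesar cipher with shift 22.
Undoing it on whwni: w−22=a, h−22=l, w−22=a, n−22=r, i−22=m.

alarm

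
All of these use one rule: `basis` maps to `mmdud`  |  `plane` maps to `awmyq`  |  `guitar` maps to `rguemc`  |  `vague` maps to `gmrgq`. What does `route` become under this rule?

The rule splits by letter class: vowels +12, consonants +11.
On route: r(cons)+11=c, o(vowel)+12=a, u(vowel)+12=g, t(cons)+11=e, e(vowel)+12=q.

cageq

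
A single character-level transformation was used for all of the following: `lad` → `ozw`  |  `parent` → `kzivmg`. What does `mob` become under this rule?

This is the alphabet-reversal cipher (Atbash): a becomes z, b becomes y, etc.
For mob: m↔n, o↔l, b↔y.

nly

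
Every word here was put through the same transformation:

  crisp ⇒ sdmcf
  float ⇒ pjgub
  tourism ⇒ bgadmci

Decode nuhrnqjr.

handheld

c(2)→s(18) and r(17)→d(3) fit y≡25x+20 (mod 26); the inverse of 25 mod 26 is 25. Treating letters as 0–25, the rule is x ↦ 25x + 20 (mod 26).
Undoing it on nuhrnqjr: n(13)→25·(13−20)≡7=h; u(20)→25·(20−20)≡0=a; h(7)→25·(7−20)≡13=n; r(17)→25·(17−20)≡3=d; n(13)→25·(13−20)≡7=h; q(16)→25·(16−20)≡4=e; j(9)→25·(9−20)≡11=l; r(17)→25·(17−20)≡3=d (all mod 26).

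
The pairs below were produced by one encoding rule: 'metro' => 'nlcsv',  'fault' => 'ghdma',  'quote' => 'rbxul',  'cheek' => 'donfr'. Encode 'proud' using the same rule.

qyxvk

A repeating key of period 3 is used — shifts +1, +7, +9 over and over.
For proud: p+1=q, r+7=y, o+9=x, u+1=v, d+7=k.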